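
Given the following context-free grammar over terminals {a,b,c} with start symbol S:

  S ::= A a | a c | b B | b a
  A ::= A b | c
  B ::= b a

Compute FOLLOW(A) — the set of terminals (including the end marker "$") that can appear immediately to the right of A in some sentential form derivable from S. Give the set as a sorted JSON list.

FIRST sets, iterate to fixpoint:
[1]
  A via A→c: +{c}
  B via B→b a: +{b}
  S via S→A a: +{c}
  S via S→a c: +{a}
  S via S→b B: +{b}
  FIRST[S]={a,b,c}  FIRST[A]={c}  FIRST[B]={b}
[2] (stable)
  FIRST[S]={a,b,c}  FIRST[A]={c}  FIRST[B]={b}

FOLLOW iteration:
seed FOLLOW(S) with $
pass 1:
  A→A b: FOLLOW(A) ⊇ FIRST(b) = {b}; new: +{b}
  S→A a: FOLLOW(A) ⊇ FIRST(a) = {a}; new: +{a}
  S→b B: FOLLOW(B) ⊇ FOLLOW(S) ⊇ {$}; new: +{$}
  FOLLOW[S]={$}  FOLLOW[A]={a,b}  FOLLOW[B]={$}
pass 2: (stable)
  FOLLOW[S]={$}  FOLLOW[A]={a,b}  FOLLOW[B]={$}

FOLLOW(A) = ["a", "b"]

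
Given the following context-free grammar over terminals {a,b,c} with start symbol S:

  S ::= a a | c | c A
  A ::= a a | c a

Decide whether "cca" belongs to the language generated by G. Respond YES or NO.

CNF form of G:
  S -> T0 T0 | T1 A | c
  A -> T0 T0 | T1 T0
  T0 -> a
  T1 -> c

Fill CYK table bottom-up:
  T[0,0] 'c' = {S,T1}  orig:{S}
  T[1,1] 'c' = {S,T1}  orig:{S}
  T[2,2] 'a' = {T0}  orig:{}
  T[0,1] 'cc' = ∅
  T[1,2] 'ca' = {A}
  T[0,2] 'cca' = {S}

S ∈ T[0,2] ⇒ YES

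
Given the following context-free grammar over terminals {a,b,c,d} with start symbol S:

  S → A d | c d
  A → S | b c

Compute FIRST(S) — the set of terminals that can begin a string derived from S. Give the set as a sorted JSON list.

FIRST sets, iterate to fixpoint:
pass 1:
  A via A→b c: +{b}
  S via S→A d: +{b}
  S via S→c d: +{c}
  FIRST(S)={b,c}  FIRST(A)={b}
pass 2:
  A via A→S: +{c}
  FIRST(S)={b,c}  FIRST(A)={b,c}
pass 3: — fixpoint
  FIRST(S)={b,c}  FIRST(A)={b,c}

FIRST(S) = ["b", "c"]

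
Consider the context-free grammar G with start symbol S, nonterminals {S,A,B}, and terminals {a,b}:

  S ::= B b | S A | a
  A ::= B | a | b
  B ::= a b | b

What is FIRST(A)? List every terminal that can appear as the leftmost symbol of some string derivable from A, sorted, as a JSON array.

Compute FIRST by fixpoint:
pass 1:
  A via A→a: +{a}
  A via A→b: +{b}
  B via B→a b: +{a}
  B via B→b: +{b}
  S via S→B b: +{a,b}
  FIRST[S]={a,b}  FIRST[A]={a,b}  FIRST[B]={a,b}
pass 2: done
  FIRST[S]={a,b}  FIRST[A]={a,b}  FIRST[B]={a,b}

FIRST(A) = ["a", "b"]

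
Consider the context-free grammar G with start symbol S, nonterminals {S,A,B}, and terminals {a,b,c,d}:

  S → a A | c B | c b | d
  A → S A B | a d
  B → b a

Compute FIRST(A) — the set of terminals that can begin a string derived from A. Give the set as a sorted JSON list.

FIRST sets, iterate to fixpoint:
iter 1:
  A via A→a d: +{a}
  B via B→b a: +{b}
  S via S→a A: +{a}
  S via S→c B: +{c}
  S via S→d: +{d}
  FIRST[S]={a,c,d}  FIRST[A]={a}  FIRST[B]={b}
iter 2:
  A via A→S A B: +{c,d}
  FIRST[S]={a,c,d}  FIRST[A]={a,c,d}  FIRST[B]={b}
iter 3: (no change)
  FIRST[S]={a,c,d}  FIRST[A]={a,c,d}  FIRST[B]={b}

FIRST(A) = ["a", "c", "d"]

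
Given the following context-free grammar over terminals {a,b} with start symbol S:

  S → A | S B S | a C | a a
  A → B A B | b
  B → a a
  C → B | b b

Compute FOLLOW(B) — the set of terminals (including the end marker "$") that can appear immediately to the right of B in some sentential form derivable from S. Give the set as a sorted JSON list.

Compute FIRST by fixpoint:
iter 1:
  A via A→b: +{b}
  B via B→a a: +{a}
  C via C→B: +{a}
  C via C→b b: +{b}
  S via S→A: +{b}
  S via S→a C: +{a}
  FIRST[S]={a,b}  FIRST[A]={b}  FIRST[B]={a}  FIRST[C]={a,b}
iter 2:
  A via A→B A B: +{a}
  FIRST[S]={a,b}  FIRST[A]={a,b}  FIRST[B]={a}  FIRST[C]={a,b}
iter 3: done
  FIRST[S]={a,b}  FIRST[A]={a,b}  FIRST[B]={a}  FIRST[C]={a,b}

Compute FOLLOW by fixpoint:
seed FOLLOW(S) with $
iter 1:
  A→B A B: FOLLOW(B) ⊇ FIRST(A) = {a,b}; new: +{a,b}
  A→B A B: FOLLOW(A) ⊇ FIRST(B) = {a}; new: +{a}
  S→A: FOLLOW(A) ⊇ FOLLOW(S) ⊇ {$}; new: +{$}
  S→S B S: FOLLOW(S) ⊇ FIRST(B) = {a}; new: +{a}
  S→a C: FOLLOW(C) ⊇ FOLLOW(S) ⊇ {$,a}; new: +{$,a}
  FOLLOW[S]={$,a}  FOLLOW[A]={$,a}  FOLLOW[B]={a,b}  FOLLOW[C]={$,a}
iter 2:
  A→B A B: FOLLOW(B) ⊇ FOLLOW(A) ⊇ {$,a}; new: +{$}
  FOLLOW[S]={$,a}  FOLLOW[A]={$,a}  FOLLOW[B]={$,a,b}  FOLLOW[C]={$,a}
iter 3: (no change)
  FOLLOW[S]={$,a}  FOLLOW[A]={$,a}  FOLLOW[B]={$,a,b}  FOLLOW[C]={$,a}

FOLLOW(B) = ["$", "a", "b"]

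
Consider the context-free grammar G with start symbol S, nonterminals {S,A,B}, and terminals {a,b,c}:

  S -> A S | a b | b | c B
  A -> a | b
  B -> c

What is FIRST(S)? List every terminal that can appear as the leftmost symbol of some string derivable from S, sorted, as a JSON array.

FIRST sets, iterate to fixpoint:
[1]
  A via A→a: +{a}
  A via A→b: +{b}
  B via B→c: +{c}
  S via S→A S: +{a,b}
  S via S→c B: +{c}
  S: {a,b,c}  A: {a,b}  B: {c}
[2] — fixpoint
  S: {a,b,c}  A: {a,b}  B: {c}

FIRST(S) = ["a", "b", "c"]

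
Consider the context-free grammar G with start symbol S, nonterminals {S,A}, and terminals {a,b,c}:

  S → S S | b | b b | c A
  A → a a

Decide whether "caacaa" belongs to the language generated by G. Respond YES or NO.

CNF form of G:
  S -> S S | T1 T1 | T2 A | b
  A -> T0 T0
  T0 -> a
  T1 -> b
  T2 -> c

CYK table (by increasing span):
  [0..0]={T2}  "c"  orig:{}
  [1..1]={T0}  "a"  orig:{}
  [2..2]={T0}  "a"  orig:{}
  [3..3]={T2}  "c"  orig:{}
  [4..4]={T0}  "a"  orig:{}
  [5..5]={T0}  "a"  orig:{}
  [0..1]=∅  "ca"
  [1..2]={A}  "aa"
  [2..3]=∅  "ac"
  [3..4]=∅  "ca"
  [4..5]={A}  "aa"
  [0..2]={S}  "caa"
  [1..3]=∅  "aac"
  [2..4]=∅  "aca"
  [3..5]={S}  "caa"
  [0..3]=∅  "caac"
  [1..4]=∅  "aaca"
  [2..5]=∅  "acaa"
  [0..4]=∅  "caaca"
  [1..5]=∅  "aacaa"
  [0..5]={S}  "caacaa"

S ∈ T[0,5] ⇒ YES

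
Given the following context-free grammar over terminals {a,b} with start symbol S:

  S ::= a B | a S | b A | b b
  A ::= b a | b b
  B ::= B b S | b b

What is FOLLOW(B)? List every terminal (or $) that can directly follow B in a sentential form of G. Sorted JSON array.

Compute FIRST by fixpoint:
pass 1:
  A via A→b a: +{b}
  B via B→b b: +{b}
  S via S→a B: +{a}
  S via S→b A: +{b}
  FIRST(S)={a,b}  FIRST(A)={b}  FIRST(B)={b}
pass 2: — fixpoint
  FIRST(S)={a,b}  FIRST(A)={b}  FIRST(B)={b}

FOLLOW iteration:
FOLLOW(S) := {$}
iter 1:
  B→B b S: FOLLOW(B) ⊇ FIRST(b) = {b}; new: +{b}
  B→B b S: FOLLOW(S) ⊇ FOLLOW(B) ⊇ {b}; new: +{b}
  S→a B: FOLLOW(B) ⊇ FOLLOW(S) ⊇ {$,b}; new: +{$}
  S→b A: FOLLOW(A) ⊇ FOLLOW(S) ⊇ {$,b}; new: +{$,b}
  S: {$,b}  A: {$,b}  B: {$,b}
iter 2: — fixpoint
  S: {$,b}  A: {$,b}  B: {$,b}

FOLLOW(B) = ["$", "b"]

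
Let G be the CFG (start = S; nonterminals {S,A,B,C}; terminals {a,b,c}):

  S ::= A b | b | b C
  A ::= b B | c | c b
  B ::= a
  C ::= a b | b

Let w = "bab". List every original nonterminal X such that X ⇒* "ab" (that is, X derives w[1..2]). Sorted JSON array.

CNF form of G:
  S -> A T0 | T0 C | b
  A -> T0 B | T1 T0 | c
  B -> a
  C -> T2 T0 | b
  T0 -> b
  T1 -> c
  T2 -> a

CYK fill — only the sub-triangle for w[1..2]:
  [1..1]={B,T2}  "a"  orig:{B}
  [2..2]={C,S,T0}  "b"  orig:{C,S}
  [1..2]={C}  "ab"

Original NTs in T[1,2] deriving "ab": ["C"]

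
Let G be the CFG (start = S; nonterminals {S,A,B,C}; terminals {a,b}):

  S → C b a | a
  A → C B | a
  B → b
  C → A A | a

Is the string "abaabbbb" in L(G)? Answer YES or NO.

CNF form of G:
  S -> C X2 | a
  A -> C B | a
  B -> b
  C -> A A | a
  T0 -> b
  T1 -> a
  X2 -> T0 T1

Fill CYK table bottom-up:
  [0..0]={A,C,S,T1}  "a"  orig:{A,C,S}
  [1..1]={B,T0}  "b"  orig:{B}
  [2..2]={A,C,S,T1}  "a"  orig:{A,C,S}
  [3..3]={A,C,S,T1}  "a"  orig:{A,C,S}
  [4..4]={B,T0}  "b"  orig:{B}
  [5..5]={B,T0}  "b"  orig:{B}
  [6..6]={B,T0}  "b"  orig:{B}
  [7..7]={B,T0}  "b"  orig:{B}
  [0..1]={A}  "ab"
  [1..2]={X2}  "ba"  orig:{}
  [2..3]={C}  "aa"
  [3..4]={A}  "ab"
  [4..5]=∅  "bb"
  [5..6]=∅  "bb"
  [6..7]=∅  "bb"
  [0..2]={C,S}  "aba"
  [1..3]=∅  "baa"
  [2..4]={A,C}  "aab"
  [3..5]=∅  "abb"
  [4..6]=∅  "bbb"
  [5..7]=∅  "bbb"
  [0..3]=∅  "abaa"
  [1..4]=∅  "baab"
  [2..5]={A}  "aabb"
  [3..6]=∅  "abbb"
  [4..7]=∅  "bbbb"
  [0..4]={C}  "abaab"
  [1..5]=∅  "baabb"
  [2..6]=∅  "aabbb"
  [3..7]=∅  "abbbb"
  [0..5]={A,C}  "abaabb"
  [1..6]=∅  "baabbb"
  [2..7]=∅  "aabbbb"
  [0..6]={A}  "abaabbb"
  [1..7]=∅  "baabbbb"
  [0..7]=∅  "abaabbbb"

S ∉ T[0,7] ⇒ NO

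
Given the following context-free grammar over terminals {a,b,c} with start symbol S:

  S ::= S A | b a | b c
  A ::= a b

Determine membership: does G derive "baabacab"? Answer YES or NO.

CNF form of G:
  S -> S A | T1 T0 | T1 T2
  A -> T0 T1
  T0 -> a
  T1 -> b
  T2 -> c

CYK fill:
  T[0,0] 'b' = {T1}  orig:{}
  T[1,1] 'a' = {T0}  orig:{}
  T[2,2] 'a' = {T0}  orig:{}
  T[3,3] 'b' = {T1}  orig:{}
  T[4,4] 'a' = {T0}  orig:{}
  T[5,5] 'c' = {T2}  orig:{}
  T[6,6] 'a' = {T0}  orig:{}
  T[7,7] 'b' = {T1}  orig:{}
  T[0,1] 'ba' = {S}
  T[1,2] 'aa' = ∅
  T[2,3] 'ab' = {A}
  T[3,4] 'ba' = {S}
  T[4,5] 'ac' = ∅
  T[5,6] 'ca' = ∅
  T[6,7] 'ab' = {A}
  T[0,2] 'baa' = ∅
  T[1,3] 'aab' = ∅
  T[2,4] 'aba' = ∅
  T[3,5] 'bac' = ∅
  T[4,6] 'aca' = ∅
  T[5,7] 'cab' = ∅
  T[0,3] 'baab' = {S}
  T[1,4] 'aaba' = ∅
  T[2,5] 'abac' = ∅
  T[3,6] 'baca' = ∅
  T[4,7] 'acab' = ∅
  T[0,4] 'baaba' = ∅
  T[1,5] 'aabac' = ∅
  T[2,6] 'abaca' = ∅
  T[3,7] 'bacab' = ∅
  T[0,5] 'baabac' = ∅
  T[1,6] 'aabaca' = ∅
  T[2,7] 'abacab' = ∅
  T[0,6] 'baabaca' = ∅
  T[1,7] 'aabacab' = ∅
  T[0,7] 'baabacab' = ∅

S ∉ T[0,7] ⇒ NO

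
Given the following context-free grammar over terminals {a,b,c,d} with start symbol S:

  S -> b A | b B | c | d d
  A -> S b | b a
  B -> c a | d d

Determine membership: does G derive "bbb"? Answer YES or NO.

CNF form of G:
  S -> T0 A | T0 B | T3 T3 | c
  A -> S T0 | T0 T1
  B -> T2 T1 | T3 T3
  T0 -> b
  T1 -> a
  T2 -> c
  T3 -> d

CYK fill:
  [0..0]={T0}  "b"  orig:{}
  [1..1]={T0}  "b"  orig:{}
  [2..2]={T0}  "b"  orig:{}
  [0..1]=∅  "bb"
  [1..2]=∅  "bb"
  [0..2]=∅  "bbb"

S ∉ T[0,2] ⇒ NO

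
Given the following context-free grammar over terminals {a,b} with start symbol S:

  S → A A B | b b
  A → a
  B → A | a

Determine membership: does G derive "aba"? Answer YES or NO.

Convert to CNF:
  S -> A X1 | T0 T0
  A -> a
  B -> a
  T0 -> b
  X1 -> A B

CYK table (by increasing span):
  T[0,0] 'a' = {A,B}
  T[1,1] 'b' = {T0}  orig:{}
  T[2,2] 'a' = {A,B}
  T[0,1] 'ab' = ∅
  T[1,2] 'ba' = ∅
  T[0,2] 'aba' = ∅

S ∉ T[0,2] ⇒ NO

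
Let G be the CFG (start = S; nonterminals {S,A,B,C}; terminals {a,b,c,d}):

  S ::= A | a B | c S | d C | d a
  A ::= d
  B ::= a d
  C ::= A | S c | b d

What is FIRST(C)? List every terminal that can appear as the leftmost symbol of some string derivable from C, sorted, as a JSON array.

FIRST iteration:
[1]
  A via A→d: +{d}
  B via B→a d: +{a}
  C via C→A: +{d}
  C via C→b d: +{b}
  S via S→A: +{d}
  S via S→a B: +{a}
  S via S→c S: +{c}
  FIRST[S]={a,c,d}  FIRST[A]={d}  FIRST[B]={a}  FIRST[C]={b,d}
[2]
  C via C→S c: +{a,c}
  FIRST[S]={a,c,d}  FIRST[A]={d}  FIRST[B]={a}  FIRST[C]={a,b,c,d}
[3] (stable)
  FIRST[S]={a,c,d}  FIRST[A]={d}  FIRST[B]={a}  FIRST[C]={a,b,c,d}

FIRST(C) = ["a", "b", "c", "d"]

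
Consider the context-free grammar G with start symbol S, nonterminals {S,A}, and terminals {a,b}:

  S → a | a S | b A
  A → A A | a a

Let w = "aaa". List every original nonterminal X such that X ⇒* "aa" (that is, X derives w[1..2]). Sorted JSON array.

Convert to CNF:
  S -> T0 S | T1 A | a
  A -> A A | T0 T0
  T0 -> a
  T1 -> b

Fill CYK table bottom-up, restricted to cells inside w[1..2]:
  [1..1]={S,T0}  "a"  orig:{S}
  [2..2]={S,T0}  "a"  orig:{S}
  [1..2]={A,S}  "aa"

Original NTs in T[1,2] deriving "aa": ["A", "S"]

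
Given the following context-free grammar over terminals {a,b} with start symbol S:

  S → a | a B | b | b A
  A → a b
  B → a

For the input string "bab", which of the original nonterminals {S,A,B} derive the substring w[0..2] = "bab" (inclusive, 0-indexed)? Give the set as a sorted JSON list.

CNF form of G:
  S -> T0 B | T1 A | a | b
  A -> T0 T1
  B -> a
  T0 -> a
  T1 -> b

CYK table (by increasing span) (cells [i..j] with 0 ≤ i ≤ j ≤ 2 only):
  T[0,0] 'b' = {S,T1}  orig:{S}
  T[1,1] 'a' = {B,S,T0}  orig:{B,S}
  T[2,2] 'b' = {S,T1}  orig:{S}
  T[0,1] 'ba' = ∅
  T[1,2] 'ab' = {A}
  T[0,2] 'bab' = {S}

Original NTs in T[0,2] deriving "bab": ["S"]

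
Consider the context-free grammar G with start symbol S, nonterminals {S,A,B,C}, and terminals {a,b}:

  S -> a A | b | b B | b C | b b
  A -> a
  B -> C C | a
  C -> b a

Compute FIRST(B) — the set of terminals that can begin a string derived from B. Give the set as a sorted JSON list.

Compute FIRST by fixpoint:
iter 1:
  A via A→a: +{a}
  B via B→a: +{a}
  C via C→b a: +{b}
  S via S→a A: +{a}
  S via S→b: +{b}
  S: {a,b}  A: {a}  B: {a}  C: {b}
iter 2:
  B via B→C C: +{b}
  S: {a,b}  A: {a}  B: {a,b}  C: {b}
iter 3: (stable)
  S: {a,b}  A: {a}  B: {a,b}  C: {b}

FIRST(B) = ["a", "b"]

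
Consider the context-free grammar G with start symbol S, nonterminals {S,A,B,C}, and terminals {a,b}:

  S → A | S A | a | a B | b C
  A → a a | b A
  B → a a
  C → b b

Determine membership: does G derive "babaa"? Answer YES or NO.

CNF form of G:
  S -> S A | T0 B | T0 T0 | T1 A | T1 C | a
  A -> T0 T0 | T1 A
  B -> T0 T0
  C -> T1 T1
  T0 -> a
  T1 -> b

Fill CYK table bottom-up:
  cell(0,0) b: {T1}  orig:{}
  cell(1,1) a: {S,T0}  orig:{S}
  cell(2,2) b: {T1}  orig:{}
  cell(3,3) a: {S,T0}  orig:{S}
  cell(4,4) a: {S,T0}  orig:{S}
  cell(0,1) ba: ∅
  cell(1,2) ab: ∅
  cell(2,3) ba: ∅
  cell(3,4) aa: {A,B,S}
  cell(0,2) bab: ∅
  cell(1,3) aba: ∅
  cell(2,4) baa: {A,S}
  cell(0,3) baba: ∅
  cell(1,4) abaa: {S}
  cell(0,4) babaa: ∅

S ∉ T[0,4] ⇒ NO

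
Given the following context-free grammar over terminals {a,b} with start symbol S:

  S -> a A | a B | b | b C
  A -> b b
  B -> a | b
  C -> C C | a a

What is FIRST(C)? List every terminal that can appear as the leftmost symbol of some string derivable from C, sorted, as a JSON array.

Compute FIRST by fixpoint:
[1]
  A via A→b b: +{b}
  B via B→a: +{a}
  B via B→b: +{b}
  C via C→a a: +{a}
  S via S→a A: +{a}
  S via S→b: +{b}
  FIRST[S]={a,b}  FIRST[A]={b}  FIRST[B]={a,b}  FIRST[C]={a}
[2] (no change)
  FIRST[S]={a,b}  FIRST[A]={b}  FIRST[B]={a,b}  FIRST[C]={a}

FIRST(C) = ["a"]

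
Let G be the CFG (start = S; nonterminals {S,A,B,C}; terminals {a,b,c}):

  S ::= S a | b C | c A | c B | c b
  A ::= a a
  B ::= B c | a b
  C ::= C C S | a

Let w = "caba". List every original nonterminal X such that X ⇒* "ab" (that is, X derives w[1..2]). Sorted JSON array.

CNF form of G:
  S -> S T0 | T1 A | T1 B | T1 T2 | T2 C
  A -> T0 T0
  B -> B T1 | T0 T2
  C -> C X3 | a
  T0 -> a
  T1 -> c
  T2 -> b
  X3 -> C S

CYK table (by increasing span) — only the sub-triangle for w[1..2]:
  T[1,1] 'a' = {C,T0}  orig:{C}
  T[2,2] 'b' = {T2}  orig:{}
  T[1,2] 'ab' = {B}

Original NTs in T[1,2] deriving "ab": ["B"]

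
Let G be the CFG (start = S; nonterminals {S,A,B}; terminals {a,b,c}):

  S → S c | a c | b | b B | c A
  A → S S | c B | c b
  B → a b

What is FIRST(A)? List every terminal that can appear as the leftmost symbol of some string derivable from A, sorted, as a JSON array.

FIRST sets, iterate to fixpoint:
iter 1:
  A via A→c B: +{c}
  B via B→a b: +{a}
  S via S→a c: +{a}
  S via S→b: +{b}
  S via S→c A: +{c}
  FIRST[S]={a,b,c}  FIRST[A]={c}  FIRST[B]={a}
iter 2:
  A via A→S S: +{a,b}
  FIRST[S]={a,b,c}  FIRST[A]={a,b,c}  FIRST[B]={a}
iter 3: (stable)
  FIRST[S]={a,b,c}  FIRST[A]={a,b,c}  FIRST[B]={a}

FIRST(A) = ["a", "b", "c"]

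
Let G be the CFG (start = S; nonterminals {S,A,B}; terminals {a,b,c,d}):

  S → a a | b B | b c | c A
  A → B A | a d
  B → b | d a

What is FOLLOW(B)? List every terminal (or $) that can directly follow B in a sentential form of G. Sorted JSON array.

FIRST iteration:
[1]
  A via A→a d: +{a}
  B via B→b: +{b}
  B via B→d a: +{d}
  S via S→a a: +{a}
  S via S→b B: +{b}
  S via S→c A: +{c}
  FIRST(S)={a,b,c}  FIRST(A)={a}  FIRST(B)={b,d}
[2]
  A via A→B A: +{b,d}
  FIRST(S)={a,b,c}  FIRST(A)={a,b,d}  FIRST(B)={b,d}
[3] done
  FIRST(S)={a,b,c}  FIRST(A)={a,b,d}  FIRST(B)={b,d}

FOLLOW sets:
initialize: $ ∈ FOLLOW(S)
round 1:
  A→B A: FOLLOW(B) ⊇ FIRST(A) = {a,b,d}; new: +{a,b,d}
  S→b B: FOLLOW(B) ⊇ FOLLOW(S) ⊇ {$}; new: +{$}
  S→c A: FOLLOW(A) ⊇ FOLLOW(S) ⊇ {$}; new: +{$}
  S: {$}  A: {$}  B: {$,a,b,d}
round 2: done
  S: {$}  A: {$}  B: {$,a,b,d}

FOLLOW(B) = ["$", "a", "b", "d"]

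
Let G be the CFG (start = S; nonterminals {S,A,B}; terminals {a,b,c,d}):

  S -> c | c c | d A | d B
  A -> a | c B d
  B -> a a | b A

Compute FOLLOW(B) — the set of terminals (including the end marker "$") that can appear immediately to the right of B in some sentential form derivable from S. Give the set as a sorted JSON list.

FIRST sets, iterate to fixpoint:
[1]
  A via A→a: +{a}
  A via A→c B d: +{c}
  B via B→a a: +{a}
  B via B→b A: +{b}
  S via S→c: +{c}
  S via S→d A: +{d}
  FIRST[S]={c,d}  FIRST[A]={a,c}  FIRST[B]={a,b}
[2] (no change)
  FIRST[S]={c,d}  FIRST[A]={a,c}  FIRST[B]={a,b}

FOLLOW sets:
FOLLOW(S) := {$}
pass 1:
  A→c B d: FOLLOW(B) ⊇ FIRST(d) = {d}; new: +{d}
  B→b A: FOLLOW(A) ⊇ FOLLOW(B) ⊇ {d}; new: +{d}
  S→d A: FOLLOW(A) ⊇ FOLLOW(S) ⊇ {$}; new: +{$}
  S→d B: FOLLOW(B) ⊇ FOLLOW(S) ⊇ {$}; new: +{$}
  FOLLOW(S)={$}  FOLLOW(A)={$,d}  FOLLOW(B)={$,d}
pass 2: (no change)
  FOLLOW(S)={$}  FOLLOW(A)={$,d}  FOLLOW(B)={$,d}

FOLLOW(B) = ["$", "d"]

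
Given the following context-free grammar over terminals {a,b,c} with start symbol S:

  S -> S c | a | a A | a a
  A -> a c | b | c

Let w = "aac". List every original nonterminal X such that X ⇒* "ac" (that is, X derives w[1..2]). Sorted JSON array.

Convert to CNF:
  S -> S T1 | T0 A | T0 T0 | a
  A -> T0 T1 | b | c
  T0 -> a
  T1 -> c

Fill CYK table bottom-up (cells [i..j] with 1 ≤ i ≤ j ≤ 2 only):
  T[1,1] 'a' = {S,T0}  orig:{S}
  T[2,2] 'c' = {A,T1}  orig:{A}
  T[1,2] 'ac' = {A,S}

Original NTs in T[1,2] deriving "ac": ["A", "S"]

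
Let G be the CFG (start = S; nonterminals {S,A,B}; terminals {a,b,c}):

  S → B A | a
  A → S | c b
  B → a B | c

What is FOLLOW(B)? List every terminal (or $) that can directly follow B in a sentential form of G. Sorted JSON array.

FIRST iteration:
pass 1:
  A via A→c b: +{c}
  B via B→a B: +{a}
  B via B→c: +{c}
  S via S→B A: +{a,c}
  FIRST(S)={a,c}  FIRST(A)={c}  FIRST(B)={a,c}
pass 2:
  A via A→S: +{a}
  FIRST(S)={a,c}  FIRST(A)={a,c}  FIRST(B)={a,c}
pass 3: — fixpoint
  FIRST(S)={a,c}  FIRST(A)={a,c}  FIRST(B)={a,c}

FOLLOW sets:
initialize: $ ∈ FOLLOW(S)
round 1:
  S→B A: FOLLOW(B) ⊇ FIRST(A) = {a,c}; new: +{a,c}
  S→B A: FOLLOW(A) ⊇ FOLLOW(S) ⊇ {$}; new: +{$}
  FOLLOW[S]={$}  FOLLOW[A]={$}  FOLLOW[B]={a,c}
round 2: — fixpoint
  FOLLOW[S]={$}  FOLLOW[A]={$}  FOLLOW[B]={a,c}

FOLLOW(B) = ["a", "c"]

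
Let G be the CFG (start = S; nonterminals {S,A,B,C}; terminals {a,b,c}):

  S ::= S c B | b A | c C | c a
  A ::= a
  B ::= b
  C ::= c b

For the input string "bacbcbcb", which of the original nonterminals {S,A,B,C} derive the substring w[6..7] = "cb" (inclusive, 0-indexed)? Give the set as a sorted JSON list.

CNF form of G:
  S -> S X3 | T0 C | T0 T2 | T1 A
  A -> a
  B -> b
  C -> T0 T1
  T0 -> c
  T1 -> b
  T2 -> a
  X3 -> T0 B

CYK fill (cells [i..j] with 6 ≤ i ≤ j ≤ 7 only):
  T[6,6] 'c' = {T0}  orig:{}
  T[7,7] 'b' = {B,T1}  orig:{B}
  T[6,7] 'cb' = {C,X3}  orig:{C}

Original NTs in T[6,7] deriving "cb": ["C"]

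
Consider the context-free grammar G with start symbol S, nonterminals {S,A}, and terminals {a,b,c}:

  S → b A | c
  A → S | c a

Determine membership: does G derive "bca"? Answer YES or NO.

Convert to CNF:
  S -> T0 A | c
  A -> T0 A | T1 T2 | c
  T0 -> b
  T1 -> c
  T2 -> a

CYK table (by increasing span):
  cell(0,0) b: {T0}  orig:{}
  cell(1,1) c: {A,S,T1}  orig:{A,S}
  cell(2,2) a: {T2}  orig:{}
  cell(0,1) bc: {A,S}
  cell(1,2) ca: {A}
  cell(0,2) bca: {A,S}

S ∈ T[0,2] ⇒ YES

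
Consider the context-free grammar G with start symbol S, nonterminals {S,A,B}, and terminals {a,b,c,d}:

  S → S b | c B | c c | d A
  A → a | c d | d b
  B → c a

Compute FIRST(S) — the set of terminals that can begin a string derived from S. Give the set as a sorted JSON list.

FIRST iteration:
pass 1:
  A via A→a: +{a}
  A via A→c d: +{c}
  A via A→d b: +{d}
  B via B→c a: +{c}
  S via S→c B: +{c}
  S via S→d A: +{d}
  FIRST(S)={c,d}  FIRST(A)={a,c,d}  FIRST(B)={c}
pass 2: — fixpoint
  FIRST(S)={c,d}  FIRST(A)={a,c,d}  FIRST(B)={c}

FIRST(S) = ["c", "d"]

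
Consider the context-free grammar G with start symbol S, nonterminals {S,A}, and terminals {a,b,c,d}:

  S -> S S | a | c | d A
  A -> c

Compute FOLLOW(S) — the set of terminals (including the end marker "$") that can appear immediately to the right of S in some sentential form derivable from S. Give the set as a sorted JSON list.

FIRST iteration:
iter 1:
  A via A→c: +{c}
  S via S→a: +{a}
  S via S→c: +{c}
  S via S→d A: +{d}
  FIRST[S]={a,c,d}  FIRST[A]={c}
iter 2: (no change)
  FIRST[S]={a,c,d}  FIRST[A]={c}

FOLLOW sets:
initialize: $ ∈ FOLLOW(S)
pass 1:
  S→S S: FOLLOW(S) ⊇ FIRST(S) = {a,c,d}; new: +{a,c,d}
  S→d A: FOLLOW(A) ⊇ FOLLOW(S) ⊇ {$,a,c,d}; new: +{$,a,c,d}
  S: {$,a,c,d}  A: {$,a,c,d}
pass 2: — fixpoint
  S: {$,a,c,d}  A: {$,a,c,d}

FOLLOW(S) = ["$", "a", "c", "d"]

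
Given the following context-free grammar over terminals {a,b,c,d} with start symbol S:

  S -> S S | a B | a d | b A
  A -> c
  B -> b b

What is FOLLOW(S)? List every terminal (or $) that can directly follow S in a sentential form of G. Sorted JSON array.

Compute FIRST by fixpoint:
iter 1:
  A via A→c: +{c}
  B via B→b b: +{b}
  S via S→a B: +{a}
  S via S→b A: +{b}
  FIRST[S]={a,b}  FIRST[A]={c}  FIRST[B]={b}
iter 2: done
  FIRST[S]={a,b}  FIRST[A]={c}  FIRST[B]={b}

Compute FOLLOW by fixpoint:
seed FOLLOW(S) with $
iter 1:
  S→S S: FOLLOW(S) ⊇ FIRST(S) = {a,b}; new: +{a,b}
  S→a B: FOLLOW(B) ⊇ FOLLOW(S) ⊇ {$,a,b}; new: +{$,a,b}
  S→b A: FOLLOW(A) ⊇ FOLLOW(S) ⊇ {$,a,b}; new: +{$,a,b}
  FOLLOW[S]={$,a,b}  FOLLOW[A]={$,a,b}  FOLLOW[B]={$,a,b}
iter 2: — fixpoint
  FOLLOW[S]={$,a,b}  FOLLOW[A]={$,a,b}  FOLLOW[B]={$,a,b}

FOLLOW(S) = ["$", "a", "b"]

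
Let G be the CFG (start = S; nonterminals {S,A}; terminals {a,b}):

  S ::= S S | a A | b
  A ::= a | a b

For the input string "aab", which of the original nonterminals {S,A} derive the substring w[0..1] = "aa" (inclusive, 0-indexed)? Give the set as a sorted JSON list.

CNF form of G:
  S -> S S | T0 A | b
  A -> T0 T1 | a
  T0 -> a
  T1 -> b

CYK table (by increasing span), restricted to cells inside w[0..1]:
  [0..0]={A,T0}  "a"  orig:{A}
  [1..1]={A,T0}  "a"  orig:{A}
  [0..1]={S}  "aa"

Original NTs in T[0,1] deriving "aa": ["S"]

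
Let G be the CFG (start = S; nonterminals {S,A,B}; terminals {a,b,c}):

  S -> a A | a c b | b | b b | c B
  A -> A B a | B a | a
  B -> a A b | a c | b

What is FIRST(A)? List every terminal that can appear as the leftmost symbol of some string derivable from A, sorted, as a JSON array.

Compute FIRST by fixpoint:
iter 1:
  A via A→a: +{a}
  B via B→a A b: +{a}
  B via B→b: +{b}
  S via S→a A: +{a}
  S via S→b: +{b}
  S via S→c B: +{c}
  S: {a,b,c}  A: {a}  B: {a,b}
iter 2:
  A via A→B a: +{b}
  S: {a,b,c}  A: {a,b}  B: {a,b}
iter 3: done
  S: {a,b,c}  A: {a,b}  B: {a,b}

FIRST(A) = ["a", "b"]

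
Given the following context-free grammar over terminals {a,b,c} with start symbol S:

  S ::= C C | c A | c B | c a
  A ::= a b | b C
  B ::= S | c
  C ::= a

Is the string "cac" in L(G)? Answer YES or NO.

CNF form of G:
  S -> C C | T2 A | T2 B | T2 T0
  A -> T0 T1 | T1 C
  B -> C C | T2 A | T2 B | T2 T0 | c
  C -> a
  T0 -> a
  T1 -> b
  T2 -> c

Fill CYK table bottom-up:
  [0..0]={B,T2}  "c"  orig:{B}
  [1..1]={C,T0}  "a"  orig:{C}
  [2..2]={B,T2}  "c"  orig:{B}
  [0..1]={B,S}  "ca"
  [1..2]=∅  "ac"
  [0..2]=∅  "cac"

S ∉ T[0,2] ⇒ NO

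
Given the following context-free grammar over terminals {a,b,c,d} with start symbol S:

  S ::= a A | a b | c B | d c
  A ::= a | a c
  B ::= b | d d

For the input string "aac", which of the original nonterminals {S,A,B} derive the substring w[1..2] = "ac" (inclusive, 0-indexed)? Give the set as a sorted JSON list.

Convert to CNF:
  S -> T0 A | T0 T3 | T1 B | T2 T1
  A -> T0 T1 | a
  B -> T2 T2 | b
  T0 -> a
  T1 -> c
  T2 -> d
  T3 -> b

CYK table (by increasing span) — only the sub-triangle for w[1..2]:
  [1..1]={A,T0}  "a"  orig:{A}
  [2..2]={T1}  "c"  orig:{}
  [1..2]={A}  "ac"

Original NTs in T[1,2] deriving "ac": ["A"]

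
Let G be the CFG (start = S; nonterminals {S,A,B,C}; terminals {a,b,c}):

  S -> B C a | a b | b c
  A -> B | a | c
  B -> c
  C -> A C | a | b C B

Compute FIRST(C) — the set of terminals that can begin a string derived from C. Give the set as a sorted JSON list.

Compute FIRST by fixpoint:
iter 1:
  A via A→a: +{a}
  A via A→c: +{c}
  B via B→c: +{c}
  C via C→A C: +{a,c}
  C via C→b C B: +{b}
  S via S→B C a: +{c}
  S via S→a b: +{a}
  S via S→b c: +{b}
  FIRST[S]={a,b,c}  FIRST[A]={a,c}  FIRST[B]={c}  FIRST[C]={a,b,c}
iter 2: (stable)
  FIRST[S]={a,b,c}  FIRST[A]={a,c}  FIRST[B]={c}  FIRST[C]={a,b,c}

FIRST(C) = ["a", "b", "c"]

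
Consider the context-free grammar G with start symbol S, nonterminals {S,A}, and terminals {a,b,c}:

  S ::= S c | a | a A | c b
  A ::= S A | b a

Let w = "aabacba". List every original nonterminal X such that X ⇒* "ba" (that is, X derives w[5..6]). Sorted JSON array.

CNF form of G:
  S -> S T2 | T1 A | T2 T0 | a
  A -> S A | T0 T1
  T0 -> b
  T1 -> a
  T2 -> c

CYK fill — only the sub-triangle for w[5..6]:
  cell(5,5) b: {T0}  orig:{}
  cell(6,6) a: {S,T1}  orig:{S}
  cell(5,6) ba: {A}

Original NTs in T[5,6] deriving "ba": ["A"]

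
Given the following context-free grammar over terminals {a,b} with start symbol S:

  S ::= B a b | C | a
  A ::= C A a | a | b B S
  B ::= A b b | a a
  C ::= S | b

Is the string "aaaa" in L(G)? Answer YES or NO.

CNF form of G:
  S -> B X6 | a | b
  A -> C X2 | T1 X3 | a
  B -> A X4 | T0 T0
  C -> B X5 | a | b
  T0 -> a
  T1 -> b
  X2 -> A T0
  X3 -> B S
  X4 -> T1 T1
  X5 -> T0 T1
  X6 -> T0 T1

CYK fill:
  [0..0]={A,C,S,T0}  "a"  orig:{A,C,S}
  [1..1]={A,C,S,T0}  "a"  orig:{A,C,S}
  [2..2]={A,C,S,T0}  "a"  orig:{A,C,S}
  [3..3]={A,C,S,T0}  "a"  orig:{A,C,S}
  [0..1]={B,X2}  "aa"  orig:{B}
  [1..2]={B,X2}  "aa"  orig:{B}
  [2..3]={B,X2}  "aa"  orig:{B}
  [0..2]={A,X3}  "aaa"  orig:{A}
  [1..3]={A,X3}  "aaa"  orig:{A}
  [0..3]={X2}  "aaaa"  orig:{}

S ∉ T[0,3] ⇒ NO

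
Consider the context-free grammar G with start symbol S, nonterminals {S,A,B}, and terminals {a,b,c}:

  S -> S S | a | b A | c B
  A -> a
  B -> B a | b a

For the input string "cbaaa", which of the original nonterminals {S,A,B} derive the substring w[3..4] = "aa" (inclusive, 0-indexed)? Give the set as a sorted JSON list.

CNF form of G:
  S -> S S | T1 A | T2 B | a
  A -> a
  B -> B T0 | T1 T0
  T0 -> a
  T1 -> b
  T2 -> c

Fill CYK table bottom-up (cells [i..j] with 3 ≤ i ≤ j ≤ 4 only):
  T[3,3] 'a' = {A,S,T0}  orig:{A,S}
  T[4,4] 'a' = {A,S,T0}  orig:{A,S}
  T[3,4] 'aa' = {S}

Original NTs in T[3,4] deriving "aa": ["S"]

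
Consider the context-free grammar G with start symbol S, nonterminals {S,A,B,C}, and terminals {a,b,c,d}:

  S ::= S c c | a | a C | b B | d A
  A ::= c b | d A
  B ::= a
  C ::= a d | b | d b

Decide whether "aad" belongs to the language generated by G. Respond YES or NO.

Convert to CNF:
  S -> S X4 | T1 B | T2 A | T3 C | a
  A -> T0 T1 | T2 A
  B -> a
  C -> T2 T1 | T3 T2 | b
  T0 -> c
  T1 -> b
  T2 -> d
  T3 -> a
  X4 -> T0 T0

Fill CYK table bottom-up:
  T[0,0] 'a' = {B,S,T3}  orig:{B,S}
  T[1,1] 'a' = {B,S,T3}  orig:{B,S}
  T[2,2] 'd' = {T2}  orig:{}
  T[0,1] 'aa' = ∅
  T[1,2] 'ad' = {C}
  T[0,2] 'aad' = {S}

S ∈ T[0,2] ⇒ YES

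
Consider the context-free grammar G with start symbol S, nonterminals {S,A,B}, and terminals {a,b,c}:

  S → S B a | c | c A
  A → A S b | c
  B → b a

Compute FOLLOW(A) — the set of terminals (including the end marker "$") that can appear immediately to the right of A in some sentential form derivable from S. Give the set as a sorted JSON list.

FIRST sets, iterate to fixpoint:
pass 1:
  A via A→c: +{c}
  B via B→b a: +{b}
  S via S→c: +{c}
  FIRST[S]={c}  FIRST[A]={c}  FIRST[B]={b}
pass 2: — fixpoint
  FIRST[S]={c}  FIRST[A]={c}  FIRST[B]={b}

FOLLOW sets:
initialize: $ ∈ FOLLOW(S)
round 1:
  A→A S b: FOLLOW(A) ⊇ FIRST(S) = {c}; new: +{c}
  A→A S b: FOLLOW(S) ⊇ FIRST(b) = {b}; new: +{b}
  S→S B a: FOLLOW(B) ⊇ FIRST(a) = {a}; new: +{a}
  S→c A: FOLLOW(A) ⊇ FOLLOW(S) ⊇ {$,b}; new: +{$,b}
  FOLLOW[S]={$,b}  FOLLOW[A]={$,b,c}  FOLLOW[B]={a}
round 2: (no change)
  FOLLOW[S]={$,b}  FOLLOW[A]={$,b,c}  FOLLOW[B]={a}

FOLLOW(A) = ["$", "b", "c"]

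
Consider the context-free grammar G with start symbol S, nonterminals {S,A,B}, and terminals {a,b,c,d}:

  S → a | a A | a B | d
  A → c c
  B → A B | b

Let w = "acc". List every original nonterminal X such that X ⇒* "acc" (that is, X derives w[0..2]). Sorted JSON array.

Convert to CNF:
  S -> T1 A | T1 B | a | d
  A -> T0 T0
  B -> A B | b
  T0 -> c
  T1 -> a

CYK fill (cells [i..j] with 0 ≤ i ≤ j ≤ 2 only):
  [0..0]={S,T1}  "a"  orig:{S}
  [1..1]={T0}  "c"  orig:{}
  [2..2]={T0}  "c"  orig:{}
  [0..1]=∅  "ac"
  [1..2]={A}  "cc"
  [0..2]={S}  "acc"

Original NTs in T[0,2] deriving "acc": ["S"]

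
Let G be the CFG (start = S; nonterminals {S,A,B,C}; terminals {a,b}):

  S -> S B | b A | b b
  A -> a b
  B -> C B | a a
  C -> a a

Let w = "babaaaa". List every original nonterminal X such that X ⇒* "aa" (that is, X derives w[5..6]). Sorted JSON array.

Convert to CNF:
  S -> S B | T1 A | T1 T1
  A -> T0 T1
  B -> C B | T0 T0
  C -> T0 T0
  T0 -> a
  T1 -> b

Fill CYK table bottom-up (cells [i..j] with 5 ≤ i ≤ j ≤ 6 only):
  T[5,5] 'a' = {T0}  orig:{}
  T[6,6] 'a' = {T0}  orig:{}
  T[5,6] 'aa' = {B,C}

Original NTs in T[5,6] deriving "aa": ["B", "C"]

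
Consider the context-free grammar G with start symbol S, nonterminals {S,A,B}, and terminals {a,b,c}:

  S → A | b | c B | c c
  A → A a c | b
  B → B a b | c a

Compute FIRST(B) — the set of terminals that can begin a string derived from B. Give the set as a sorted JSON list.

Compute FIRST by fixpoint:
pass 1:
  A via A→b: +{b}
  B via B→c a: +{c}
  S via S→A: +{b}
  S via S→c B: +{c}
  FIRST[S]={b,c}  FIRST[A]={b}  FIRST[B]={c}
pass 2: (stable)
  FIRST[S]={b,c}  FIRST[A]={b}  FIRST[B]={c}

FIRST(B) = ["c"]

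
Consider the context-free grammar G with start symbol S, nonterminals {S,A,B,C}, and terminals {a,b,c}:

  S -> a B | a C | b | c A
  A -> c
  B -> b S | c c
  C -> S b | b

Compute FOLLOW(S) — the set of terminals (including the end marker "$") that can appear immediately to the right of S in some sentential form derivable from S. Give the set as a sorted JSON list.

FIRST sets, iterate to fixpoint:
iter 1:
  A via A→c: +{c}
  B via B→b S: +{b}
  B via B→c c: +{c}
  C via C→b: +{b}
  S via S→a B: +{a}
  S via S→b: +{b}
  S via S→c A: +{c}
  S: {a,b,c}  A: {c}  B: {b,c}  C: {b}
iter 2:
  C via C→S b: +{a,c}
  S: {a,b,c}  A: {c}  B: {b,c}  C: {a,b,c}
iter 3: — fixpoint
  S: {a,b,c}  A: {c}  B: {b,c}  C: {a,b,c}

FOLLOW sets:
initialize: $ ∈ FOLLOW(S)
iter 1:
  C→S b: FOLLOW(S) ⊇ FIRST(b) = {b}; new: +{b}
  S→a B: FOLLOW(B) ⊇ FOLLOW(S) ⊇ {$,b}; new: +{$,b}
  S→a C: FOLLOW(C) ⊇ FOLLOW(S) ⊇ {$,b}; new: +{$,b}
  S→c A: FOLLOW(A) ⊇ FOLLOW(S) ⊇ {$,b}; new: +{$,b}
  FOLLOW[S]={$,b}  FOLLOW[A]={$,b}  FOLLOW[B]={$,b}  FOLLOW[C]={$,b}
iter 2: done
  FOLLOW[S]={$,b}  FOLLOW[A]={$,b}  FOLLOW[B]={$,b}  FOLLOW[C]={$,b}

FOLLOW(S) = ["$", "b"]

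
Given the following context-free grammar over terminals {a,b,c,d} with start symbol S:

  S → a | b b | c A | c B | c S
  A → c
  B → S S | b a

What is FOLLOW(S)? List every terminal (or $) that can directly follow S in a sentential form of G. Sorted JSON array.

Compute FIRST by fixpoint:
iter 1:
  A via A→c: +{c}
  B via B→b a: +{b}
  S via S→a: +{a}
  S via S→b b: +{b}
  S via S→c A: +{c}
  S: {a,b,c}  A: {c}  B: {b}
iter 2:
  B via B→S S: +{a,c}
  S: {a,b,c}  A: {c}  B: {a,b,c}
iter 3: done
  S: {a,b,c}  A: {c}  B: {a,b,c}

FOLLOW iteration:
FOLLOW(S) := {$}
round 1:
  B→S S: FOLLOW(S) ⊇ FIRST(S) = {a,b,c}; new: +{a,b,c}
  S→c A: FOLLOW(A) ⊇ FOLLOW(S) ⊇ {$,a,b,c}; new: +{$,a,b,c}
  S→c B: FOLLOW(B) ⊇ FOLLOW(S) ⊇ {$,a,b,c}; new: +{$,a,b,c}
  S: {$,a,b,c}  A: {$,a,b,c}  B: {$,a,b,c}
round 2: — fixpoint
  S: {$,a,b,c}  A: {$,a,b,c}  B: {$,a,b,c}

FOLLOW(S) = ["$", "a", "b", "c"]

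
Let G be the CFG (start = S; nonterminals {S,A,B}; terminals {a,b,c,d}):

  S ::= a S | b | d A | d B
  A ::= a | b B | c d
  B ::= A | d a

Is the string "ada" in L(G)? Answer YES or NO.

CNF form of G:
  S -> T2 A | T2 B | T3 S | b
  A -> T0 B | T1 T2 | a
  B -> T0 B | T1 T2 | T2 T3 | a
  T0 -> b
  T1 -> c
  T2 -> d
  T3 -> a

CYK table (by increasing span):
  [0..0]={A,B,T3}  "a"  orig:{A,B}
  [1..1]={T2}  "d"  orig:{}
  [2..2]={A,B,T3}  "a"  orig:{A,B}
  [0..1]=∅  "ad"
  [1..2]={B,S}  "da"
  [0..2]={S}  "ada"

S ∈ T[0,2] ⇒ YES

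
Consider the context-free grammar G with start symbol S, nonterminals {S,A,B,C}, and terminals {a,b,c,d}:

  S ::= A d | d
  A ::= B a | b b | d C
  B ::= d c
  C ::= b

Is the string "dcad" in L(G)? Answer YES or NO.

CNF form of G:
  S -> A T2 | d
  A -> B T0 | T1 T1 | T2 C
  B -> T2 T3
  C -> b
  T0 -> a
  T1 -> b
  T2 -> d
  T3 -> c

Fill CYK table bottom-up:
  [0..0]={S,T2}  "d"  orig:{S}
  [1..1]={T3}  "c"  orig:{}
  [2..2]={T0}  "a"  orig:{}
  [3..3]={S,T2}  "d"  orig:{S}
  [0..1]={B}  "dc"
  [1..2]=∅  "ca"
  [2..3]=∅  "ad"
  [0..2]={A}  "dca"
  [1..3]=∅  "cad"
  [0..3]={S}  "dcad"

S ∈ T[0,3] ⇒ YES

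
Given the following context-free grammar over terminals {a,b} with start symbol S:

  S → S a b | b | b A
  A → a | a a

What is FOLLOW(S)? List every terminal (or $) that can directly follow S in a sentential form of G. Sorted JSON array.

FIRST sets, iterate to fixpoint:
iter 1:
  A via A→a: +{a}
  S via S→b: +{b}
  S: {b}  A: {a}
iter 2: (stable)
  S: {b}  A: {a}

FOLLOW iteration:
initialize: $ ∈ FOLLOW(S)
[1]
  S→S a b: FOLLOW(S) ⊇ FIRST(a) = {a}; new: +{a}
  S→b A: FOLLOW(A) ⊇ FOLLOW(S) ⊇ {$,a}; new: +{$,a}
  FOLLOW(S)={$,a}  FOLLOW(A)={$,a}
[2] done
  FOLLOW(S)={$,a}  FOLLOW(A)={$,a}

FOLLOW(S) = ["$", "a"]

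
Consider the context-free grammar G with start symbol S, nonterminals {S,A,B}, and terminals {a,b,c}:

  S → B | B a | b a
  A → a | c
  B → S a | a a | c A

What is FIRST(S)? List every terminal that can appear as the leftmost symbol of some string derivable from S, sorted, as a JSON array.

FIRST iteration:
pass 1:
  A via A→a: +{a}
  A via A→c: +{c}
  B via B→a a: +{a}
  B via B→c A: +{c}
  S via S→B: +{a,c}
  S via S→b a: +{b}
  FIRST(S)={a,b,c}  FIRST(A)={a,c}  FIRST(B)={a,c}
pass 2:
  B via B→S a: +{b}
  FIRST(S)={a,b,c}  FIRST(A)={a,c}  FIRST(B)={a,b,c}
pass 3: done
  FIRST(S)={a,b,c}  FIRST(A)={a,c}  FIRST(B)={a,b,c}

FIRST(S) = ["a", "b", "c"]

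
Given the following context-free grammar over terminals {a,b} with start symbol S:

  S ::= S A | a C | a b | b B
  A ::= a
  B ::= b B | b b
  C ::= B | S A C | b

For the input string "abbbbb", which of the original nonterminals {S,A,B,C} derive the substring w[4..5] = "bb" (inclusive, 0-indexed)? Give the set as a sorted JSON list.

CNF form of G:
  S -> S A | T0 B | T1 C | T1 T0
  A -> a
  B -> T0 B | T0 T0
  C -> S X2 | T0 B | T0 T0 | b
  T0 -> b
  T1 -> a
  X2 -> A C

CYK fill, restricted to cells inside w[4..5]:
  T[4,4] 'b' = {C,T0}  orig:{C}
  T[5,5] 'b' = {C,T0}  orig:{C}
  T[4,5] 'bb' = {B,C}

Original NTs in T[4,5] deriving "bb": ["B", "C"]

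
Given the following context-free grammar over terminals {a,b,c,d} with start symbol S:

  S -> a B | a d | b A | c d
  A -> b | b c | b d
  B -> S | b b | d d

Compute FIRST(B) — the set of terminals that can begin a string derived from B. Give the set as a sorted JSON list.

FIRST iteration:
iter 1:
  A via A→b: +{b}
  B via B→b b: +{b}
  B via B→d d: +{d}
  S via S→a B: +{a}
  S via S→b A: +{b}
  S via S→c d: +{c}
  FIRST(S)={a,b,c}  FIRST(A)={b}  FIRST(B)={b,d}
iter 2:
  B via B→S: +{a,c}
  FIRST(S)={a,b,c}  FIRST(A)={b}  FIRST(B)={a,b,c,d}
iter 3: (no change)
  FIRST(S)={a,b,c}  FIRST(A)={b}  FIRST(B)={a,b,c,d}

FIRST(B) = ["a", "b", "c", "d"]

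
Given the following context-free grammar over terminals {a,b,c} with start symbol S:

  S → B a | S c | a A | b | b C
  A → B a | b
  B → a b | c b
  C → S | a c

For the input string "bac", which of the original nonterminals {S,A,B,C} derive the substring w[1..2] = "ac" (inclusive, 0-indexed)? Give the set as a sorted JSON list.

Convert to CNF:
  S -> B T0 | S T2 | T0 A | T1 C | b
  A -> B T0 | b
  B -> T0 T1 | T2 T1
  C -> B T0 | S T2 | T0 A | T0 T2 | T1 C | b
  T0 -> a
  T1 -> b
  T2 -> c

CYK table (by increasing span), restricted to cells inside w[1..2]:
  T[1,1] 'a' = {T0}  orig:{}
  T[2,2] 'c' = {T2}  orig:{}
  T[1,2] 'ac' = {C}

Original NTs in T[1,2] deriving "ac": ["C"]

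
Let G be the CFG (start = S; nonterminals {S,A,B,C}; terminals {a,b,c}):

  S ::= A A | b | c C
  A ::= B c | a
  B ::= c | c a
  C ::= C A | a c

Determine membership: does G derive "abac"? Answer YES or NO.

CNF form of G:
  S -> A A | T0 C | b
  A -> B T0 | a
  B -> T0 T1 | c
  C -> C A | T1 T0
  T0 -> c
  T1 -> a

CYK fill:
  T[0,0] 'a' = {A,T1}  orig:{A}
  T[1,1] 'b' = {S}
  T[2,2] 'a' = {A,T1}  orig:{A}
  T[3,3] 'c' = {B,T0}  orig:{B}
  T[0,1] 'ab' = ∅
  T[1,2] 'ba' = ∅
  T[2,3] 'ac' = {C}
  T[0,2] 'aba' = ∅
  T[1,3] 'bac' = ∅
  T[0,3] 'abac' = ∅

S ∉ T[0,3] ⇒ NO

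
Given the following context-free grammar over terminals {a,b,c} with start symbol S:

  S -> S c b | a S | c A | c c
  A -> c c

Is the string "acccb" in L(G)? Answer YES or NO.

CNF form of G:
  S -> S X3 | T0 A | T0 T0 | T2 S
  A -> T0 T0
  T0 -> c
  T1 -> b
  T2 -> a
  X3 -> T0 T1

CYK fill:
  cell(0,0) a: {T2}  orig:{}
  cell(1,1) c: {T0}  orig:{}
  cell(2,2) c: {T0}  orig:{}
  cell(3,3) c: {T0}  orig:{}
  cell(4,4) b: {T1}  orig:{}
  cell(0,1) ac: ∅
  cell(1,2) cc: {A,S}
  cell(2,3) cc: {A,S}
  cell(3,4) cb: {X3}  orig:{}
  cell(0,2) acc: {S}
  cell(1,3) ccc: {S}
  cell(2,4) ccb: ∅
  cell(0,3) accc: {S}
  cell(1,4) cccb: {S}
  cell(0,4) acccb: {S}

S ∈ T[0,4] ⇒ YES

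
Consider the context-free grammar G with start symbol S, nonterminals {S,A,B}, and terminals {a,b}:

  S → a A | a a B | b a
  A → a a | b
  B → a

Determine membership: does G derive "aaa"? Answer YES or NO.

Convert to CNF:
  S -> T0 A | T0 X2 | T1 T0
  A -> T0 T0 | b
  B -> a
  T0 -> a
  T1 -> b
  X2 -> T0 B

CYK table (by increasing span):
  cell(0,0) a: {B,T0}  orig:{B}
  cell(1,1) a: {B,T0}  orig:{B}
  cell(2,2) a: {B,T0}  orig:{B}
  cell(0,1) aa: {A,X2}  orig:{A}
  cell(1,2) aa: {A,X2}  orig:{A}
  cell(0,2) aaa: {S}

S ∈ T[0,2] ⇒ YES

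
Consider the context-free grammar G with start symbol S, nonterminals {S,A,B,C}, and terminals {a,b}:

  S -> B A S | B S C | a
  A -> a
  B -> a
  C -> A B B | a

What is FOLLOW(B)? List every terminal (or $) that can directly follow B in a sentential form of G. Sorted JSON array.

FIRST sets, iterate to fixpoint:
pass 1:
  A via A→a: +{a}
  B via B→a: +{a}
  C via C→A B B: +{a}
  S via S→B A S: +{a}
  S: {a}  A: {a}  B: {a}  C: {a}
pass 2: — fixpoint
  S: {a}  A: {a}  B: {a}  C: {a}

FOLLOW iteration:
seed FOLLOW(S) with $
round 1:
  C→A B B: FOLLOW(A) ⊇ FIRST(B) = {a}; new: +{a}
  C→A B B: FOLLOW(B) ⊇ FIRST(B) = {a}; new: +{a}
  S→B S C: FOLLOW(S) ⊇ FIRST(C) = {a}; new: +{a}
  S→B S C: FOLLOW(C) ⊇ FOLLOW(S) ⊇ {$,a}; new: +{$,a}
  FOLLOW(S)={$,a}  FOLLOW(A)={a}  FOLLOW(B)={a}  FOLLOW(C)={$,a}
round 2:
  C→A B B: FOLLOW(B) ⊇ FOLLOW(C) ⊇ {$,a}; new: +{$}
  FOLLOW(S)={$,a}  FOLLOW(A)={a}  FOLLOW(B)={$,a}  FOLLOW(C)={$,a}
round 3: done
  FOLLOW(S)={$,a}  FOLLOW(A)={a}  FOLLOW(B)={$,a}  FOLLOW(C)={$,a}

FOLLOW(B) = ["$", "a"]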